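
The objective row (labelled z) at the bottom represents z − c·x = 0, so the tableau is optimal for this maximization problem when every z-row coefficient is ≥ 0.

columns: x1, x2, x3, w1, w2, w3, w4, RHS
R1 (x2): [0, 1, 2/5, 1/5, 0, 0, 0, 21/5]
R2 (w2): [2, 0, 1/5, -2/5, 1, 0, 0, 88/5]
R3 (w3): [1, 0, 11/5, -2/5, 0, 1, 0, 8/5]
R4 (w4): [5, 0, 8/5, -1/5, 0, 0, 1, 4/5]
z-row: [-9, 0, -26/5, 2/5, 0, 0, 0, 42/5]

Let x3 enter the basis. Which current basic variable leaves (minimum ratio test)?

w4

Column x3 entries and ratios — x2: (21/5)/(2/5) = 21/2; w2: (88/5)/(1/5) = 88; w3: (8/5)/(11/5) = 8/11; w4: (4/5)/(8/5) = 1/2.
Smallest ratio is 1/2 in the row of w4, so w4 leaves.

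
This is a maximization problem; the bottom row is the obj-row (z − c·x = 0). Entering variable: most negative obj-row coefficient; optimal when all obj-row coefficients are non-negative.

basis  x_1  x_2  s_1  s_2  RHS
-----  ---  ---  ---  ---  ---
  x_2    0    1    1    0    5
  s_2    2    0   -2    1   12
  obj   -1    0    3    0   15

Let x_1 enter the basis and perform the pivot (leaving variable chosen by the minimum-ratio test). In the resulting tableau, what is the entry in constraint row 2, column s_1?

Ratio test on column x_1 — row 1: entry 0 ≤ 0; row 2: 12/2 = 6. Minimum is 6 at row 2 (s_2 leaves); pivot element 2.
Divide row 2 by 2; eliminate column x_1 from the other rows.
In the new row 2, the s_1 entry is the old entry divided by the pivot: (-2)/2 = -1.

-1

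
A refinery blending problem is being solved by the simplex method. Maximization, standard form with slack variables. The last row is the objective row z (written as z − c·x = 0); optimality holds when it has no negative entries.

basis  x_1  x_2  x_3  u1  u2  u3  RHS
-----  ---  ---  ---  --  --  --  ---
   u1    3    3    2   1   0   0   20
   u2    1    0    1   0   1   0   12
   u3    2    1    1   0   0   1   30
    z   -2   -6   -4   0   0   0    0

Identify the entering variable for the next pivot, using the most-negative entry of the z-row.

x_2

Negative z-row entries: x_1: -2, x_2: -6, x_3: -4.
The most negative is -6 in column x_2, so x_2 enters.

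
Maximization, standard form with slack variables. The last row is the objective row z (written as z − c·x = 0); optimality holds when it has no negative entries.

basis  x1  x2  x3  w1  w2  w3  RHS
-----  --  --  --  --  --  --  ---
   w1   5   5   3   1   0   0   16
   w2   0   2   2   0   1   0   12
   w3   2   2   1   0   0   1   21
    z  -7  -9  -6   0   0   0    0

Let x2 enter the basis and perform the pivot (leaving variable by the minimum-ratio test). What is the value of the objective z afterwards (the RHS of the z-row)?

Ratio test on column x2 — row 1: 16/5 = 16/5; row 2: 12/2 = 6; row 3: 21/2 = 21/2. Minimum is 16/5 at row 1 (w1 leaves); pivot element 5.
Pivot on row 1; the z-row RHS becomes 0 − (-9)·(16/5) = 144/5.

144/5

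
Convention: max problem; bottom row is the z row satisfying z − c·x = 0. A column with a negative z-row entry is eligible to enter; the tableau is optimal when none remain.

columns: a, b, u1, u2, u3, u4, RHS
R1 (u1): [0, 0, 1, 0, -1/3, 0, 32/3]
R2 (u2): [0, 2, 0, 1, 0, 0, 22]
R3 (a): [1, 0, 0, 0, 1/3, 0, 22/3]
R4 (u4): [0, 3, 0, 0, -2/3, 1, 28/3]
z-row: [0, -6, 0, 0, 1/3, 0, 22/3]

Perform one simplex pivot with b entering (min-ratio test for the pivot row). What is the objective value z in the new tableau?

Ratio test on column b — row 1: entry 0 ≤ 0; row 2: 22/2 = 11; row 3: entry 0 ≤ 0; row 4: (28/3)/3 = 28/9. Minimum is 28/9 at row 4 (u4 leaves); pivot element 3.
Pivot on row 4; the z-row RHS becomes 22/3 − (-6)·(28/9) = 26.

26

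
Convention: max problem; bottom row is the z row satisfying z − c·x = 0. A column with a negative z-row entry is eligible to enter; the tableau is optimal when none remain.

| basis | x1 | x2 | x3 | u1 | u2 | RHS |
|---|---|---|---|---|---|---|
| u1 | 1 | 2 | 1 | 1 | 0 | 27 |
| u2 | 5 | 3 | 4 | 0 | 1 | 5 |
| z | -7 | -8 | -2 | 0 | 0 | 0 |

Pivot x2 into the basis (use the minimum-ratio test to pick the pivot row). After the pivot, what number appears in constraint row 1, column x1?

-7/3

Ratio test on column x2 — row 1: 27/2 = 27/2; row 2: 5/3 = 5/3. Minimum is 5/3 at row 2 (u2 leaves); pivot element 3.
Divide row 2 by 3; eliminate column x2 from the other rows.
Row 1 update in column x1: 1 − 2·(5/3) = -7/3.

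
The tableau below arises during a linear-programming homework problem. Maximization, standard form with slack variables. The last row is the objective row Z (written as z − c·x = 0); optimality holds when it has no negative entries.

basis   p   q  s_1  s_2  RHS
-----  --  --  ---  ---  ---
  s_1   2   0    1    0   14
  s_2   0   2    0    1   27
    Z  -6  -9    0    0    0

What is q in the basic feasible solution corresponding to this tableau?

0

q is not in the basis, so in the current basic feasible solution q = 0.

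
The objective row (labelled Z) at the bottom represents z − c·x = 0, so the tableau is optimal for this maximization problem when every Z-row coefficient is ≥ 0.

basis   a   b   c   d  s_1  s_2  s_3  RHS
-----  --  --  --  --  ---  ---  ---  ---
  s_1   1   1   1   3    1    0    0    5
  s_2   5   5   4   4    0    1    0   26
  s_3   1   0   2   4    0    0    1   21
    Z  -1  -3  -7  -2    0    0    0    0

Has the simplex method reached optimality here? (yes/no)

no

The Z-row has a negative entry -7 in column c, so it is not optimal.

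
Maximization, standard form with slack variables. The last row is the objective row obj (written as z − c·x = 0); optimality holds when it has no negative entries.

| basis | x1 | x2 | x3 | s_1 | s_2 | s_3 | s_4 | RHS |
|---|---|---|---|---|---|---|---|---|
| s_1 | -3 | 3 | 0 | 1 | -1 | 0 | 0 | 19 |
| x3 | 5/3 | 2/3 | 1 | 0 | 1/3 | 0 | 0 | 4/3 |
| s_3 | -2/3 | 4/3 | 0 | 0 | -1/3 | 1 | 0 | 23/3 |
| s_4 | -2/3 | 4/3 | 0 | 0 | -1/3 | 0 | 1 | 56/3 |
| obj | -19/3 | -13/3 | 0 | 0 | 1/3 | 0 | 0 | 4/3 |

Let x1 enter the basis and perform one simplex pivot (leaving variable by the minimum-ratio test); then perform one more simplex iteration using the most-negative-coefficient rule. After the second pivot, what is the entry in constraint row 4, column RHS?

16

Ratio test on column x1 — row 1: entry -3 ≤ 0; row 2: (4/3)/(5/3) = 4/5; row 3: entry -2/3 ≤ 0; row 4: entry -2/3 ≤ 0. Minimum is 4/5 at row 2 (x3 leaves); pivot element 5/3.
Divide row 2 by 5/3; eliminate column x1 from the other rows.
Second iteration: most negative obj-row entry is -9/5 in column x2, so x2 enters.
Ratio test on column x2 — row 1: (107/5)/(21/5) = 107/21; row 2: (4/5)/(2/5) = 2; row 3: (41/5)/(8/5) = 41/8; row 4: (96/5)/(8/5) = 12. Minimum is 2 at row 2 (x1 leaves); pivot element 2/5.
Divide row 2 by 2/5; eliminate column x2 from the other rows.
After both pivots, the entry at constraint row 4, column RHS is 16.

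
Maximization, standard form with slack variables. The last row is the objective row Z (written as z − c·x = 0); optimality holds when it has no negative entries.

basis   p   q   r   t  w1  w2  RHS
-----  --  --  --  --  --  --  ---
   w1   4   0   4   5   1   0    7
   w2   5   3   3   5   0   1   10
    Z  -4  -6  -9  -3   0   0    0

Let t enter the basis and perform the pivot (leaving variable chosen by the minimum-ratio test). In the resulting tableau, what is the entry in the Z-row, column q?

Ratio test on column t — row 1: 7/5 = 7/5; row 2: 10/5 = 2. Minimum is 7/5 at row 1 (w1 leaves); pivot element 5.
Divide row 1 by 5; eliminate column t from the other rows.
Z-row update in column q: -6 − (-3)·0 = -6.

-6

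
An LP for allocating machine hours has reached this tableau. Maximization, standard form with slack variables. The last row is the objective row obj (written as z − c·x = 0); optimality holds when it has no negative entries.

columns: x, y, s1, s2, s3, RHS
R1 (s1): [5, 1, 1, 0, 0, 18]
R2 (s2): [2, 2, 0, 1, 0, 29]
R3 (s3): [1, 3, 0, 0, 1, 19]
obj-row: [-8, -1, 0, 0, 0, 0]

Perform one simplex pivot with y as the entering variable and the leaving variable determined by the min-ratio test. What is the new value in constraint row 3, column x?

Ratio test on column y — row 1: 18/1 = 18; row 2: 29/2 = 29/2; row 3: 19/3 = 19/3. Minimum is 19/3 at row 3 (s3 leaves); pivot element 3.
Divide row 3 by 3; eliminate column y from the other rows.
In the new row 3, the x entry is the old entry divided by the pivot: 1/3 = 1/3.

1/3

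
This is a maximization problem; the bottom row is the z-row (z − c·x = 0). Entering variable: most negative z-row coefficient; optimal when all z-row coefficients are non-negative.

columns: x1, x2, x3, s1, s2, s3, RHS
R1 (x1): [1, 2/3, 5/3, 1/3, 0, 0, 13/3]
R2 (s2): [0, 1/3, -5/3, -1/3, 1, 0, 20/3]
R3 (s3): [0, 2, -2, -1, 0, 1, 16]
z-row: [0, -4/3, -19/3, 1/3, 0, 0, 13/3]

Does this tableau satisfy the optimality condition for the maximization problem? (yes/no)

The z-row has a negative entry -19/3 in column x3, so it is not optimal.

no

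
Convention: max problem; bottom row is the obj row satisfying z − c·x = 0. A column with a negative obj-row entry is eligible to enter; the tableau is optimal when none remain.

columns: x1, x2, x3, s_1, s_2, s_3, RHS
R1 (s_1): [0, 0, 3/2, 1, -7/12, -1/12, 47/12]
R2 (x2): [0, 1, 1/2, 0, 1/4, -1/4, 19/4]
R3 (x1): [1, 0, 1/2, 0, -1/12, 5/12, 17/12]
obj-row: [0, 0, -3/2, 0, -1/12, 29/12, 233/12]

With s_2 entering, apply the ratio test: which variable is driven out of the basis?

x2

Column s_2 entries and ratios — s_1: -7/12 ≤ 0, skip; x2: (19/4)/(1/4) = 19; x1: -1/12 ≤ 0, skip.
Smallest ratio is 19 in the row of x2, so x2 leaves.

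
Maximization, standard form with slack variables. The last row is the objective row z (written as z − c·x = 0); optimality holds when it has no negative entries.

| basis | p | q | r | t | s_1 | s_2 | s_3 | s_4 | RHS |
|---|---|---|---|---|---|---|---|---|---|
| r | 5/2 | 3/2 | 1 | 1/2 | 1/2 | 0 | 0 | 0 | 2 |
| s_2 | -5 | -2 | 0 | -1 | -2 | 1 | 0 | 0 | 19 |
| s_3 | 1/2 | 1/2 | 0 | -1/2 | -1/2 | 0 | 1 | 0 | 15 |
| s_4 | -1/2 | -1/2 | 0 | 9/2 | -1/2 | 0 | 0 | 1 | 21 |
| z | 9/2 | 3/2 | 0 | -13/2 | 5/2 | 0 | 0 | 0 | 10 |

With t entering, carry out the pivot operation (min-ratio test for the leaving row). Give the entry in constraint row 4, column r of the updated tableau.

Ratio test on column t — row 1: 2/(1/2) = 4; row 2: entry -1 ≤ 0; row 3: entry -1/2 ≤ 0; row 4: 21/(9/2) = 14/3. Minimum is 4 at row 1 (r leaves); pivot element 1/2.
Divide row 1 by 1/2; eliminate column t from the other rows.
Row 4 update in column r: 0 − (9/2)·2 = -9.

-9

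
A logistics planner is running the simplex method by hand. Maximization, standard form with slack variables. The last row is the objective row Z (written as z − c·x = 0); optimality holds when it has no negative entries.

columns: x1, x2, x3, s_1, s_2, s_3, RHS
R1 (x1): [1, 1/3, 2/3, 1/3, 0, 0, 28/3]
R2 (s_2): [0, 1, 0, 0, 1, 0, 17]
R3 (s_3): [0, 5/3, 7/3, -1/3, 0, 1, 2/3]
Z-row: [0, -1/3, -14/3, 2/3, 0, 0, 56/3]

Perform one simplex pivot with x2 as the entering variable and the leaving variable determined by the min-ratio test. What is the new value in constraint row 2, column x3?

-7/5

Ratio test on column x2 — row 1: (28/3)/(1/3) = 28; row 2: 17/1 = 17; row 3: (2/3)/(5/3) = 2/5. Minimum is 2/5 at row 3 (s_3 leaves); pivot element 5/3.
Divide row 3 by 5/3; eliminate column x2 from the other rows.
Row 2 update in column x3: 0 − 1·(7/5) = -7/5.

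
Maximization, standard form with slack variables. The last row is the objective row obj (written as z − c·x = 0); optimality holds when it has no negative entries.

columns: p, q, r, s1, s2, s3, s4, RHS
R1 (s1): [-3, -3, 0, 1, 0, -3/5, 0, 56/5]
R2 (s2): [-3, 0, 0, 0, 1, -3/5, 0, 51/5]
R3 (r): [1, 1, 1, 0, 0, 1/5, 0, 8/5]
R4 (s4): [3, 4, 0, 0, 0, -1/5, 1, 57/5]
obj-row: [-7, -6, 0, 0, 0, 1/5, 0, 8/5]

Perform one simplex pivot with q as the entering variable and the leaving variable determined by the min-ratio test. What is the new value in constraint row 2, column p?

Ratio test on column q — row 1: entry -3 ≤ 0; row 2: entry 0 ≤ 0; row 3: (8/5)/1 = 8/5; row 4: (57/5)/4 = 57/20. Minimum is 8/5 at row 3 (r leaves); pivot element 1.
Divide row 3 by 1; eliminate column q from the other rows.
Row 2 update in column p: -3 − 0·1 = -3.

-3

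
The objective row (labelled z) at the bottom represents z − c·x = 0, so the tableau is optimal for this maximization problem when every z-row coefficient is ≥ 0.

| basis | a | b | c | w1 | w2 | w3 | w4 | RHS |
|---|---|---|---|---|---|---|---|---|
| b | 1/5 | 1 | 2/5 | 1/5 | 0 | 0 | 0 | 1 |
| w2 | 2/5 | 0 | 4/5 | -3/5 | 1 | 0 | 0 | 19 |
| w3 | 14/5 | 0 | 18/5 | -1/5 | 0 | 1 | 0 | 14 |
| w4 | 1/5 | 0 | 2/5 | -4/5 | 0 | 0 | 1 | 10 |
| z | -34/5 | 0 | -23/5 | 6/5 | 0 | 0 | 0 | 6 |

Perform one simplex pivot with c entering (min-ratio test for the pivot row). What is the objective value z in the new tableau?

Ratio test on column c — row 1: 1/(2/5) = 5/2; row 2: 19/(4/5) = 95/4; row 3: 14/(18/5) = 35/9; row 4: 10/(2/5) = 25. Minimum is 5/2 at row 1 (b leaves); pivot element 2/5.
Pivot on row 1; the z-row RHS becomes 6 − (-23/5)·(5/2) = 35/2.

35/2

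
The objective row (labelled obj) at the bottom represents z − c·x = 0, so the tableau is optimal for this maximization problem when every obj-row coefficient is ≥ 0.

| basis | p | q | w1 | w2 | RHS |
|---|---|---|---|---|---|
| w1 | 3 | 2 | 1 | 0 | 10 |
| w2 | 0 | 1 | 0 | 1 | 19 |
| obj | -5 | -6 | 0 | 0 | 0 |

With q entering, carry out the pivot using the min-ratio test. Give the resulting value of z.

Ratio test on column q — row 1: 10/2 = 5; row 2: 19/1 = 19. Minimum is 5 at row 1 (w1 leaves); pivot element 2.
Pivot on row 1; the obj-row RHS becomes 0 − (-6)·5 = 30.

30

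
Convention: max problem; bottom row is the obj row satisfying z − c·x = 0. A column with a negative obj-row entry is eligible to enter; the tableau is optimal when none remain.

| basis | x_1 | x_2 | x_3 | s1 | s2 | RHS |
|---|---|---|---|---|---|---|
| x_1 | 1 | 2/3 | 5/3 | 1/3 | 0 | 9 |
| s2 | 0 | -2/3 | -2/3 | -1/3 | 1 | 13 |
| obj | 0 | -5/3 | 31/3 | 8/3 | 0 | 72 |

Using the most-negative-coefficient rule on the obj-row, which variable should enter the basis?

x_2

Negative obj-row entries: x_2: -5/3.
The most negative is -5/3 in column x_2, so x_2 enters.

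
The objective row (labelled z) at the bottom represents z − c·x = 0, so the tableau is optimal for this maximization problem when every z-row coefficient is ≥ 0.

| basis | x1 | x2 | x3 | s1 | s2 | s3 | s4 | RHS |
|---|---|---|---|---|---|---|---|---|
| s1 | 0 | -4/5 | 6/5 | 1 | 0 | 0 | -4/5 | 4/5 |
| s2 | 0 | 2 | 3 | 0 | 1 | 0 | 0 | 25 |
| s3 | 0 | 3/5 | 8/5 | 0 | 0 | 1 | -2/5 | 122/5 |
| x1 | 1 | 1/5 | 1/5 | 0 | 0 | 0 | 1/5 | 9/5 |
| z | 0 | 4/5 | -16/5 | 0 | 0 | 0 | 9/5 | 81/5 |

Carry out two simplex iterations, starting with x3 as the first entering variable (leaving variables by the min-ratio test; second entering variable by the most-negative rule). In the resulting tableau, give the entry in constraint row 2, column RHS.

3

Ratio test on column x3 — row 1: (4/5)/(6/5) = 2/3; row 2: 25/3 = 25/3; row 3: (122/5)/(8/5) = 61/4; row 4: (9/5)/(1/5) = 9. Minimum is 2/3 at row 1 (s1 leaves); pivot element 6/5.
Divide row 1 by 6/5; eliminate column x3 from the other rows.
Second iteration: most negative z-row entry is -4/3 in column x2, so x2 enters.
Ratio test on column x2 — row 1: entry -2/3 ≤ 0; row 2: 23/4 = 23/4; row 3: (70/3)/(5/3) = 14; row 4: (5/3)/(1/3) = 5. Minimum is 5 at row 4 (x1 leaves); pivot element 1/3.
Divide row 4 by 1/3; eliminate column x2 from the other rows.
After both pivots, the entry at constraint row 2, column RHS is 3.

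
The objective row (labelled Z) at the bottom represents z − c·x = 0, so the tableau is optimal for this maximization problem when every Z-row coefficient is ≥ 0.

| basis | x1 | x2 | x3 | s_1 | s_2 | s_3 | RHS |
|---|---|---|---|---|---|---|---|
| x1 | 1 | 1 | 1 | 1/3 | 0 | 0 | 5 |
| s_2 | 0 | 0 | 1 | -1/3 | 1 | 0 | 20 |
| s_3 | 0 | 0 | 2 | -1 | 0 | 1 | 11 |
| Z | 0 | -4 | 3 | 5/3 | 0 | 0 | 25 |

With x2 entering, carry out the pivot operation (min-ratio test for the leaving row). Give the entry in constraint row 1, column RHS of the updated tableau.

Ratio test on column x2 — row 1: 5/1 = 5; row 2: entry 0 ≤ 0; row 3: entry 0 ≤ 0. Minimum is 5 at row 1 (x1 leaves); pivot element 1.
Divide row 1 by 1; eliminate column x2 from the other rows.
In the new row 1, the RHS entry is the old entry divided by the pivot: 5/1 = 5.

5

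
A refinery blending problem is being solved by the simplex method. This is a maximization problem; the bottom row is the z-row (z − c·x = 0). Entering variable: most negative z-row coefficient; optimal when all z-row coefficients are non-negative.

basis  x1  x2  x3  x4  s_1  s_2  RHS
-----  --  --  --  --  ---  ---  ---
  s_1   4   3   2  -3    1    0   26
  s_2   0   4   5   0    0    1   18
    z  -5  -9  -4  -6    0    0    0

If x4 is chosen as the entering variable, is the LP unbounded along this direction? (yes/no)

Every constraint-row entry in column x4 is ≤ 0, so increasing x4 is unbounded.

yes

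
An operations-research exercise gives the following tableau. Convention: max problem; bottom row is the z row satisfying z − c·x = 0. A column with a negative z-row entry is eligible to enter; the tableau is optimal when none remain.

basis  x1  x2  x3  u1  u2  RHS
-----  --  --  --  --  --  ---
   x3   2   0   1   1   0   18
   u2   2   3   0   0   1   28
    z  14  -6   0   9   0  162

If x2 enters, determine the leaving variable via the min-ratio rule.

Column x2 entries and ratios — x3: 0 ≤ 0, skip; u2: 28/3 = 28/3.
Smallest ratio is 28/3 in the row of u2, so u2 leaves.

u2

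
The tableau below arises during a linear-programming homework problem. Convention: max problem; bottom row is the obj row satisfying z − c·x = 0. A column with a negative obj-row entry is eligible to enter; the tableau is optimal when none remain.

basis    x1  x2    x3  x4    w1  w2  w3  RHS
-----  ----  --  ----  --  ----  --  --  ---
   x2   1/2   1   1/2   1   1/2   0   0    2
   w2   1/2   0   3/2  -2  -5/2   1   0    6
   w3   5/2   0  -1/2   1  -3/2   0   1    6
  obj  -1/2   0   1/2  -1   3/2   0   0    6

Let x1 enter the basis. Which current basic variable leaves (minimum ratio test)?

w3

Column x1 entries and ratios — x2: 2/(1/2) = 4; w2: 6/(1/2) = 12; w3: 6/(5/2) = 12/5.
Smallest ratio is 12/5 in the row of w3, so w3 leaves.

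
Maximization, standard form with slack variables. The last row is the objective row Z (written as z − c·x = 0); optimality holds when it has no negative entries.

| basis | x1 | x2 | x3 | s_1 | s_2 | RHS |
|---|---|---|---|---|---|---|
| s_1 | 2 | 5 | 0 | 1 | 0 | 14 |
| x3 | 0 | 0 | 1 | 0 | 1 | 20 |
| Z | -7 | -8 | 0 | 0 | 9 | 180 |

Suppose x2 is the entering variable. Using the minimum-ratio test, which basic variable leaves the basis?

s_1

Column x2 entries and ratios — s_1: 14/5 = 14/5; x3: 0 ≤ 0, skip.
Smallest ratio is 14/5 in the row of s_1, so s_1 leaves.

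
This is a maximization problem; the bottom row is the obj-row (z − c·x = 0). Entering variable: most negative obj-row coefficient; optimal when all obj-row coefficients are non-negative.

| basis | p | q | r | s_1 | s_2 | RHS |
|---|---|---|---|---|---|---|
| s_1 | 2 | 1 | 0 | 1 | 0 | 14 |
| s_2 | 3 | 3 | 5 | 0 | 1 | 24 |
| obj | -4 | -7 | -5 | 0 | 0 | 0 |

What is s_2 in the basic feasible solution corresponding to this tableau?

s_2 is basic (row 2); its value is the RHS of that row, 24.

24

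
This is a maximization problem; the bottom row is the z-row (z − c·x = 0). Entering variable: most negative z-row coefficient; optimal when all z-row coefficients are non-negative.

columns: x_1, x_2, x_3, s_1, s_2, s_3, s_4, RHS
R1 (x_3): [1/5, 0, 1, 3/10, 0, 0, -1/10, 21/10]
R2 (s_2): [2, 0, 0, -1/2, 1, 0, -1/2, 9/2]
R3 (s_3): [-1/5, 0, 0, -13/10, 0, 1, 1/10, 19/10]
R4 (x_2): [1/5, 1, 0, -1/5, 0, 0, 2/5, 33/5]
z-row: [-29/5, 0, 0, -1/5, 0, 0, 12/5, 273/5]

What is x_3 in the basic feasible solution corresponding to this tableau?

21/10

x_3 is basic (row 1); its value is the RHS of that row, 21/10.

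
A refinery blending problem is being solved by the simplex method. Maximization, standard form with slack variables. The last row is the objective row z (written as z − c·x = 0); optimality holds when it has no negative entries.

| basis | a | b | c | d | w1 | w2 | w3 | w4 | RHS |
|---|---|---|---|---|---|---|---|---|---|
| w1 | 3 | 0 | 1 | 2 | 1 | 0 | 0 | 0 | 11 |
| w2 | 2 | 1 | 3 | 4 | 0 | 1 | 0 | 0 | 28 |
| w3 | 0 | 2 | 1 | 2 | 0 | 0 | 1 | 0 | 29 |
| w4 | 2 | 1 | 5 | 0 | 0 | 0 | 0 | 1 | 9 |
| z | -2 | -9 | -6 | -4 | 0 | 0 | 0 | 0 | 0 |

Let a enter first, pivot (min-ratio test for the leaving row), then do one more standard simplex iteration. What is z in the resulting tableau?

67/3

Ratio test on column a — row 1: 11/3 = 11/3; row 2: 28/2 = 14; row 3: entry 0 ≤ 0; row 4: 9/2 = 9/2. Minimum is 11/3 at row 1 (w1 leaves); pivot element 3.
Pivot on row 1; the z-row RHS becomes 0 − (-2)·(11/3) = 22/3.
Next entering variable (most negative z-row entry -9): b.
Ratio test on column b — row 1: entry 0 ≤ 0; row 2: (62/3)/1 = 62/3; row 3: 29/2 = 29/2; row 4: (5/3)/1 = 5/3. Minimum is 5/3 at row 4 (w4 leaves); pivot element 1.
After the second pivot the z-row RHS is 22/3 − (-9)·(5/3) = 67/3.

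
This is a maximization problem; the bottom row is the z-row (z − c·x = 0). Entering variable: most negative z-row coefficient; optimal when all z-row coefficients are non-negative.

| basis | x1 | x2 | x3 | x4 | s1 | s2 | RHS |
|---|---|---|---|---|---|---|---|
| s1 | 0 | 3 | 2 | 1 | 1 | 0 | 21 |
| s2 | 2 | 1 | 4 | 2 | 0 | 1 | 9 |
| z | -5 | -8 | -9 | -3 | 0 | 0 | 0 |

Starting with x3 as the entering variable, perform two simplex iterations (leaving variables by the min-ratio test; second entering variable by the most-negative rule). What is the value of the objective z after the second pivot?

Ratio test on column x3 — row 1: 21/2 = 21/2; row 2: 9/4 = 9/4. Minimum is 9/4 at row 2 (s2 leaves); pivot element 4.
Pivot on row 2; the z-row RHS becomes 0 − (-9)·(9/4) = 81/4.
Next entering variable (most negative z-row entry -23/4): x2.
Ratio test on column x2 — row 1: (33/2)/(5/2) = 33/5; row 2: (9/4)/(1/4) = 9. Minimum is 33/5 at row 1 (s1 leaves); pivot element 5/2.
After the second pivot the z-row RHS is 81/4 − (-23/4)·(33/5) = 291/5.

291/5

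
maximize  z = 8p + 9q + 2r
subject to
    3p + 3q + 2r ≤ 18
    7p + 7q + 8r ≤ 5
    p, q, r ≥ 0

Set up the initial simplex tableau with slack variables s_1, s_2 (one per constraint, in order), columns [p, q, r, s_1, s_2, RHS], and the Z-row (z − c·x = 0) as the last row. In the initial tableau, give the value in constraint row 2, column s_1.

0

Slack s_1 belongs to constraint 1; its column is the unit vector e_1, so the entry in row 2 is 0.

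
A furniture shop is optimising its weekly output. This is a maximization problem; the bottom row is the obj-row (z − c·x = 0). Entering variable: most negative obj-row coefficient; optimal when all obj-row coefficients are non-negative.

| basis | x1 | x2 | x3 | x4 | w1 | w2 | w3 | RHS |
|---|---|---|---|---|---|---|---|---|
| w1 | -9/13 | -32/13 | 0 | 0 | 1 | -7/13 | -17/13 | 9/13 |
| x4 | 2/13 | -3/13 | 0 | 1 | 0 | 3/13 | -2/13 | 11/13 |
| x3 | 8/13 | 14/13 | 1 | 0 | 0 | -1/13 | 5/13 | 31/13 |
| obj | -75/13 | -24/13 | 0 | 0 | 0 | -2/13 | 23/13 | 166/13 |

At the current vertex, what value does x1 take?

0

x1 is not in the basis, so in the current basic feasible solution x1 = 0.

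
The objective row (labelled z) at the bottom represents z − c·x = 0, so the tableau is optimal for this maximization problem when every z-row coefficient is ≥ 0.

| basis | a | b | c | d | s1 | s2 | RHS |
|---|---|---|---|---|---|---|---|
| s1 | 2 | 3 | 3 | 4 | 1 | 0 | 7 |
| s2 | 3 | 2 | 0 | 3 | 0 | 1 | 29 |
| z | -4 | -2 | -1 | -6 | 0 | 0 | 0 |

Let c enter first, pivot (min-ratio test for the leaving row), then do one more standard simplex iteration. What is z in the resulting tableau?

21/2

Ratio test on column c — row 1: 7/3 = 7/3; row 2: entry 0 ≤ 0. Minimum is 7/3 at row 1 (s1 leaves); pivot element 3.
Pivot on row 1; the z-row RHS becomes 0 − (-1)·(7/3) = 7/3.
Next entering variable (most negative z-row entry -14/3): d.
Ratio test on column d — row 1: (7/3)/(4/3) = 7/4; row 2: 29/3 = 29/3. Minimum is 7/4 at row 1 (c leaves); pivot element 4/3.
After the second pivot the z-row RHS is 7/3 − (-14/3)·(7/4) = 21/2.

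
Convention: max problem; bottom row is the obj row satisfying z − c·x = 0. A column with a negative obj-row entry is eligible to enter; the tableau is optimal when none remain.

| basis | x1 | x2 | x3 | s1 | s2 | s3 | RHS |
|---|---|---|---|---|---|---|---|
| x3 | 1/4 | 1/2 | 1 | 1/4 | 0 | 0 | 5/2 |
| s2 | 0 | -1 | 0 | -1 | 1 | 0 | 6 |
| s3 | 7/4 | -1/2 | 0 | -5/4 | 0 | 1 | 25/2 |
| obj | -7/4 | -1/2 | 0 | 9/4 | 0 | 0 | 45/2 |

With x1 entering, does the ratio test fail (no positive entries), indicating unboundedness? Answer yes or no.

Column x1 has positive entries in row(s) 1, 3, so the ratio test bounds it — not unbounded.

no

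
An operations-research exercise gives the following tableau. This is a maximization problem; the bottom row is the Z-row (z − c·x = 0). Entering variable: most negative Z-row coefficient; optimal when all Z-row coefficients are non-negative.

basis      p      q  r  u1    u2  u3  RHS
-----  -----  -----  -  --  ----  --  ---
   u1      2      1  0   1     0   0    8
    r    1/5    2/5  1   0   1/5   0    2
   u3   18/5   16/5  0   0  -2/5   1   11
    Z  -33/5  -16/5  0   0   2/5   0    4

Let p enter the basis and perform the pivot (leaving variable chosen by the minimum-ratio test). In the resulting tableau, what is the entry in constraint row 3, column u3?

5/18

Ratio test on column p — row 1: 8/2 = 4; row 2: 2/(1/5) = 10; row 3: 11/(18/5) = 55/18. Minimum is 55/18 at row 3 (u3 leaves); pivot element 18/5.
Divide row 3 by 18/5; eliminate column p from the other rows.
In the new row 3, the u3 entry is the old entry divided by the pivot: 1/(18/5) = 5/18.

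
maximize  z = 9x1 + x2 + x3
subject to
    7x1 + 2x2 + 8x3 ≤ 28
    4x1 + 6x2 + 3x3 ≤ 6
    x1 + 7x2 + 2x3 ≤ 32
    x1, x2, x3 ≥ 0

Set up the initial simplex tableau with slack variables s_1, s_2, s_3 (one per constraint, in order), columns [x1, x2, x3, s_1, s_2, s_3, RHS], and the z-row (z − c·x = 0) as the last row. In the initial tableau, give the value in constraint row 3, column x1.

1

Constraint 3 has coefficient 1 on x1.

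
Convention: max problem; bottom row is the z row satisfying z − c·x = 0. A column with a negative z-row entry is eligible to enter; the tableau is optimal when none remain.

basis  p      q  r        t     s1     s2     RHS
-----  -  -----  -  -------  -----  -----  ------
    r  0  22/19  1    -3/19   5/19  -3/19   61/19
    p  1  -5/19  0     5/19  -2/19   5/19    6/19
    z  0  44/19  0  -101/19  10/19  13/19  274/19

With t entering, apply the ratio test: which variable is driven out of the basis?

p

Column t entries and ratios — r: -3/19 ≤ 0, skip; p: (6/19)/(5/19) = 6/5.
Smallest ratio is 6/5 in the row of p, so p leaves.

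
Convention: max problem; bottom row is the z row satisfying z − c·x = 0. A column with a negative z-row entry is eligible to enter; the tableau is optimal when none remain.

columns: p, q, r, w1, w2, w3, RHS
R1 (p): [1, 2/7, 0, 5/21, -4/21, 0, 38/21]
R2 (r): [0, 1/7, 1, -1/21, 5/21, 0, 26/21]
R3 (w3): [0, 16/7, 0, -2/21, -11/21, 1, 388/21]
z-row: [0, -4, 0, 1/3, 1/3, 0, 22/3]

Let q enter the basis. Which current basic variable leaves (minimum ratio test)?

Column q entries and ratios — p: (38/21)/(2/7) = 19/3; r: (26/21)/(1/7) = 26/3; w3: (388/21)/(16/7) = 97/12.
Smallest ratio is 19/3 in the row of p, so p leaves.

p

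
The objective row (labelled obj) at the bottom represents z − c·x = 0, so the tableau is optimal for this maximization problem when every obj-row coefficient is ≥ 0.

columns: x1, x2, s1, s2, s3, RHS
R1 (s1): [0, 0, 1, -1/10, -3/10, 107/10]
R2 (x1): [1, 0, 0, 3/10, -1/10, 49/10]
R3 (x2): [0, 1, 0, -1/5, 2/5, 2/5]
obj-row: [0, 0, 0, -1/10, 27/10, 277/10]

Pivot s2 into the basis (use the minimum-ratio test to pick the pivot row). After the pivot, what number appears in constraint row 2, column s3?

Ratio test on column s2 — row 1: entry -1/10 ≤ 0; row 2: (49/10)/(3/10) = 49/3; row 3: entry -1/5 ≤ 0. Minimum is 49/3 at row 2 (x1 leaves); pivot element 3/10.
Divide row 2 by 3/10; eliminate column s2 from the other rows.
In the new row 2, the s3 entry is the old entry divided by the pivot: (-1/10)/(3/10) = -1/3.

-1/3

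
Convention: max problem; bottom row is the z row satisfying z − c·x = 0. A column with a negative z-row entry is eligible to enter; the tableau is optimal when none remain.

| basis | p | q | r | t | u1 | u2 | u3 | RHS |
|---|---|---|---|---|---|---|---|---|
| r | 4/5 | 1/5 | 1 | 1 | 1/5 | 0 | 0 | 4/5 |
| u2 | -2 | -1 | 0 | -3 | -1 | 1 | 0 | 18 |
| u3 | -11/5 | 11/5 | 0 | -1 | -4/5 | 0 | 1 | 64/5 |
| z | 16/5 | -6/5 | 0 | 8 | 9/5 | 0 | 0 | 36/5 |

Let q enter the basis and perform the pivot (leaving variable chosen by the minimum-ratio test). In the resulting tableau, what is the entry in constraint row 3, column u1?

-3

Ratio test on column q — row 1: (4/5)/(1/5) = 4; row 2: entry -1 ≤ 0; row 3: (64/5)/(11/5) = 64/11. Minimum is 4 at row 1 (r leaves); pivot element 1/5.
Divide row 1 by 1/5; eliminate column q from the other rows.
Row 3 update in column u1: -4/5 − (11/5)·1 = -3.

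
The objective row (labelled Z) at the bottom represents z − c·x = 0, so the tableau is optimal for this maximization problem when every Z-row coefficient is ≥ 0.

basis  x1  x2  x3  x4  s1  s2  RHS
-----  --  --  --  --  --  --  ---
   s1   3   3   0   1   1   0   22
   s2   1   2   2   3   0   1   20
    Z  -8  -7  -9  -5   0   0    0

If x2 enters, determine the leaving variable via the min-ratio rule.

Column x2 entries and ratios — s1: 22/3 = 22/3; s2: 20/2 = 10.
Smallest ratio is 22/3 in the row of s1, so s1 leaves.

s1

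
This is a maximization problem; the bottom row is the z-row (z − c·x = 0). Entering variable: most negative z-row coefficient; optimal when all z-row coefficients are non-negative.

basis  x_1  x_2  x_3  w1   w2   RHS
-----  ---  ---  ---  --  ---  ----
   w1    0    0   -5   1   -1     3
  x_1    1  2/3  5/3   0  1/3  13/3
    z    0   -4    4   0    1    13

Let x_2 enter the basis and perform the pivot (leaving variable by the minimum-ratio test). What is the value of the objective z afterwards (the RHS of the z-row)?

39

Ratio test on column x_2 — row 1: entry 0 ≤ 0; row 2: (13/3)/(2/3) = 13/2. Minimum is 13/2 at row 2 (x_1 leaves); pivot element 2/3.
Pivot on row 2; the z-row RHS becomes 13 − (-4)·(13/2) = 39.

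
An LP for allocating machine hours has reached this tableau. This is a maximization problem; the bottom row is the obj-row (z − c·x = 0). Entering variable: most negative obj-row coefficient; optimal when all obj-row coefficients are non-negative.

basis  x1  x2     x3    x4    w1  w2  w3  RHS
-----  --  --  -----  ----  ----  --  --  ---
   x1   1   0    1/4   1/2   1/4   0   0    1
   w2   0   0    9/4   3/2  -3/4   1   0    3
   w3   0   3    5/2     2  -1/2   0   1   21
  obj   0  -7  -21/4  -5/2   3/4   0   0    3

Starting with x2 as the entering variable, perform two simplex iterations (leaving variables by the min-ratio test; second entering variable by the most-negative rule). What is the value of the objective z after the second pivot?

Ratio test on column x2 — row 1: entry 0 ≤ 0; row 2: entry 0 ≤ 0; row 3: 21/3 = 7. Minimum is 7 at row 3 (w3 leaves); pivot element 3.
Pivot on row 3; the obj-row RHS becomes 3 − (-7)·7 = 52.
Next entering variable (most negative obj-row entry -5/12): w1.
Ratio test on column w1 — row 1: 1/(1/4) = 4; row 2: entry -3/4 ≤ 0; row 3: entry -1/6 ≤ 0. Minimum is 4 at row 1 (x1 leaves); pivot element 1/4.
After the second pivot the obj-row RHS is 52 − (-5/12)·4 = 161/3.

161/3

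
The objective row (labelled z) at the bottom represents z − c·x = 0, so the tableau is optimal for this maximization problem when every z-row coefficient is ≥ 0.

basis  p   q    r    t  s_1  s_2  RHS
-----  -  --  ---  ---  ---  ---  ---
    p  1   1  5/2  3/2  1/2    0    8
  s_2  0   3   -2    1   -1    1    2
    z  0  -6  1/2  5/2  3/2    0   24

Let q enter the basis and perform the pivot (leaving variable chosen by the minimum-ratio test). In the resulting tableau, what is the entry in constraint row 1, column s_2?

Ratio test on column q — row 1: 8/1 = 8; row 2: 2/3 = 2/3. Minimum is 2/3 at row 2 (s_2 leaves); pivot element 3.
Divide row 2 by 3; eliminate column q from the other rows.
Row 1 update in column s_2: 0 − 1·(1/3) = -1/3.

-1/3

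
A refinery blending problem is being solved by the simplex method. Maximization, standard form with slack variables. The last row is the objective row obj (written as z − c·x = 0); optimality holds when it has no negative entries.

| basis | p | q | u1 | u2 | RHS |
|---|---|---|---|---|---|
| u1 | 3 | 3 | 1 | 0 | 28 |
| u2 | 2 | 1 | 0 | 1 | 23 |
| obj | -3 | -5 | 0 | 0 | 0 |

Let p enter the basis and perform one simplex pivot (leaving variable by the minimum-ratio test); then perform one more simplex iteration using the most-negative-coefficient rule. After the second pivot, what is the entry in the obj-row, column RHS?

Ratio test on column p — row 1: 28/3 = 28/3; row 2: 23/2 = 23/2. Minimum is 28/3 at row 1 (u1 leaves); pivot element 3.
Divide row 1 by 3; eliminate column p from the other rows.
Second iteration: most negative obj-row entry is -2 in column q, so q enters.
Ratio test on column q — row 1: (28/3)/1 = 28/3; row 2: entry -1 ≤ 0. Minimum is 28/3 at row 1 (p leaves); pivot element 1.
Divide row 1 by 1; eliminate column q from the other rows.
After both pivots, the entry at the obj-row, column RHS is 140/3.

140/3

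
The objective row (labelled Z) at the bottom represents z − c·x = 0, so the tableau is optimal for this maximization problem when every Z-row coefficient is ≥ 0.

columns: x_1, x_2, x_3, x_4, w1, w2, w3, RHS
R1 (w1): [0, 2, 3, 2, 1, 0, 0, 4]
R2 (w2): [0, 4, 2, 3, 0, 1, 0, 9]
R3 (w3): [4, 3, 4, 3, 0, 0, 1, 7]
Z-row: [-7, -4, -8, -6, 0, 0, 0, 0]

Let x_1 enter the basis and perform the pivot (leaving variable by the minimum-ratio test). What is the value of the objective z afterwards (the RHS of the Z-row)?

Ratio test on column x_1 — row 1: entry 0 ≤ 0; row 2: entry 0 ≤ 0; row 3: 7/4 = 7/4. Minimum is 7/4 at row 3 (w3 leaves); pivot element 4.
Pivot on row 3; the Z-row RHS becomes 0 − (-7)·(7/4) = 49/4.

49/4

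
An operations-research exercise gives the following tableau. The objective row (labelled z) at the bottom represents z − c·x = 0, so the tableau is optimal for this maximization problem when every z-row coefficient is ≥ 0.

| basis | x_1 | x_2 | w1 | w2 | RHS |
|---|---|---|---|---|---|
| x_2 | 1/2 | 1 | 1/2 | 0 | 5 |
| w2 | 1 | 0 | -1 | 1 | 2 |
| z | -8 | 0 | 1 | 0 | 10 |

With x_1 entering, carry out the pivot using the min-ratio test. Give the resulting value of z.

Ratio test on column x_1 — row 1: 5/(1/2) = 10; row 2: 2/1 = 2. Minimum is 2 at row 2 (w2 leaves); pivot element 1.
Pivot on row 2; the z-row RHS becomes 10 − (-8)·2 = 26.

26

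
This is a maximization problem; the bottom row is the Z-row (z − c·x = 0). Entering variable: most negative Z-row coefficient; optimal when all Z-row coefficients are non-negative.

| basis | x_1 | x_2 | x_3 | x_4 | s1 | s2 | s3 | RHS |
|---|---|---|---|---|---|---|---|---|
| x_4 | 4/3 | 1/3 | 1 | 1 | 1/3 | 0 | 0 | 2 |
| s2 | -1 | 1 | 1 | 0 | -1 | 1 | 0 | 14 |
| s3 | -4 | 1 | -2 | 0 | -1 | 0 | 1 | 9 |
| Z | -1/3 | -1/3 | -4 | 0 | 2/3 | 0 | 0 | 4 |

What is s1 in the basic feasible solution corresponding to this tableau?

0

s1 is not in the basis, so in the current basic feasible solution s1 = 0.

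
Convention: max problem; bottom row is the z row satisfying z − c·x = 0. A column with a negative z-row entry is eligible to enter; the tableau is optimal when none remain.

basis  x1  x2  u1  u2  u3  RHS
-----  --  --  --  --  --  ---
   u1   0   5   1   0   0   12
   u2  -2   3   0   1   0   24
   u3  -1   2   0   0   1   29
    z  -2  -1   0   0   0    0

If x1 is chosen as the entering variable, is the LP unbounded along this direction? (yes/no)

yes

Every constraint-row entry in column x1 is ≤ 0, so increasing x1 is unbounded.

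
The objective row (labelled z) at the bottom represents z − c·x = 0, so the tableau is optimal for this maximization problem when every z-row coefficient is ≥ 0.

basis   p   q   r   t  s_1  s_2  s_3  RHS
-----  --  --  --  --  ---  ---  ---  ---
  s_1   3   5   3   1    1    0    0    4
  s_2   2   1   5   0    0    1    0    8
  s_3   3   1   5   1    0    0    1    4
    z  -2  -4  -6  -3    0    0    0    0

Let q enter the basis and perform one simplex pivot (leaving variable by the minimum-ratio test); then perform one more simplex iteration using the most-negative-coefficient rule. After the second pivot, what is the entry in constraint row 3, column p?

Ratio test on column q — row 1: 4/5 = 4/5; row 2: 8/1 = 8; row 3: 4/1 = 4. Minimum is 4/5 at row 1 (s_1 leaves); pivot element 5.
Divide row 1 by 5; eliminate column q from the other rows.
Second iteration: most negative z-row entry is -18/5 in column r, so r enters.
Ratio test on column r — row 1: (4/5)/(3/5) = 4/3; row 2: (36/5)/(22/5) = 18/11; row 3: (16/5)/(22/5) = 8/11. Minimum is 8/11 at row 3 (s_3 leaves); pivot element 22/5.
Divide row 3 by 22/5; eliminate column r from the other rows.
After both pivots, the entry at constraint row 3, column p is 6/11.

6/11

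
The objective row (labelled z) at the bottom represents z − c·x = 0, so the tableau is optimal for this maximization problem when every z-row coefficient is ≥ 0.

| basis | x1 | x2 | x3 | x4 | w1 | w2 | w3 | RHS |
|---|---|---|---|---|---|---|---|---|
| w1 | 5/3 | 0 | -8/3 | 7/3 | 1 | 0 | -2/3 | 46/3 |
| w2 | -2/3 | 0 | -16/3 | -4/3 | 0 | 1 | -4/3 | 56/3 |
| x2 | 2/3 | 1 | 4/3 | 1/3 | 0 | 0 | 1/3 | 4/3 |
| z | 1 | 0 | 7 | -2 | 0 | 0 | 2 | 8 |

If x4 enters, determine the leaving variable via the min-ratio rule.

x2

Column x4 entries and ratios — w1: (46/3)/(7/3) = 46/7; w2: -4/3 ≤ 0, skip; x2: (4/3)/(1/3) = 4.
Smallest ratio is 4 in the row of x2, so x2 leaves.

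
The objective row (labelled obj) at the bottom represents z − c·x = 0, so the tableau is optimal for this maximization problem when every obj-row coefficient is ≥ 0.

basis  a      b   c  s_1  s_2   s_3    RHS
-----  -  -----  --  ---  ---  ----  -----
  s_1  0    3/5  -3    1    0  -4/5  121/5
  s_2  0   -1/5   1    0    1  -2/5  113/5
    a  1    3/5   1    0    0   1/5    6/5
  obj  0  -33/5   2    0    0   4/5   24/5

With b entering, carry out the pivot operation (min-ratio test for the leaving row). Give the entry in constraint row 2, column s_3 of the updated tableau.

-1/3

Ratio test on column b — row 1: (121/5)/(3/5) = 121/3; row 2: entry -1/5 ≤ 0; row 3: (6/5)/(3/5) = 2. Minimum is 2 at row 3 (a leaves); pivot element 3/5.
Divide row 3 by 3/5; eliminate column b from the other rows.
Row 2 update in column s_3: -2/5 − (-1/5)·(1/3) = -1/3.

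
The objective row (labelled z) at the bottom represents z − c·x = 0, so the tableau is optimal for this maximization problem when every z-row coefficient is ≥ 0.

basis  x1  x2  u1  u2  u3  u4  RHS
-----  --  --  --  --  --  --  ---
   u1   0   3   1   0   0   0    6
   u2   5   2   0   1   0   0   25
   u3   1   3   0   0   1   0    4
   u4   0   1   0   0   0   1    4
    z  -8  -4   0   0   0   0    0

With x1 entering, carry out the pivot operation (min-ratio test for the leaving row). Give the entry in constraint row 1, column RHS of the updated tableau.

6

Ratio test on column x1 — row 1: entry 0 ≤ 0; row 2: 25/5 = 5; row 3: 4/1 = 4; row 4: entry 0 ≤ 0. Minimum is 4 at row 3 (u3 leaves); pivot element 1.
Divide row 3 by 1; eliminate column x1 from the other rows.
Row 1 update in column RHS: 6 − 0·4 = 6.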